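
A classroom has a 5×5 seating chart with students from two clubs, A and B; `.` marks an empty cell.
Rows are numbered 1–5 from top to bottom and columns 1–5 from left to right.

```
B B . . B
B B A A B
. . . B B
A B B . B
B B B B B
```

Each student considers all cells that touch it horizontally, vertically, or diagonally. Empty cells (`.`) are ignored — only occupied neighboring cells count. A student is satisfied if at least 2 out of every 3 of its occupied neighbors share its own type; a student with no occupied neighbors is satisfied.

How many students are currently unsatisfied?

4

(1,1)B 3/3 satisfied
(1,2)B 3/4 satisfied
(1,5)B 1/2 not
(2,1)B 3/3 satisfied
(2,2)B 3/4 satisfied
(2,3)A 1/4 not
(2,4)A 1/5 not
(2,5)B 3/4 satisfied
(3,4)B 4/6 satisfied
(3,5)B 3/4 satisfied
(4,1)A 0/3 not
(4,2)B 4/5 satisfied
(4,3)B 5/5 satisfied
(4,5)B 4/4 satisfied
(5,1)B 2/3 satisfied
(5,2)B 4/5 satisfied
(5,3)B 4/4 satisfied
(5,4)B 4/4 satisfied
(5,5)B 2/2 satisfied
Unsatisfied: (1,5), (2,3), (2,4), (4,1) — 4 in total.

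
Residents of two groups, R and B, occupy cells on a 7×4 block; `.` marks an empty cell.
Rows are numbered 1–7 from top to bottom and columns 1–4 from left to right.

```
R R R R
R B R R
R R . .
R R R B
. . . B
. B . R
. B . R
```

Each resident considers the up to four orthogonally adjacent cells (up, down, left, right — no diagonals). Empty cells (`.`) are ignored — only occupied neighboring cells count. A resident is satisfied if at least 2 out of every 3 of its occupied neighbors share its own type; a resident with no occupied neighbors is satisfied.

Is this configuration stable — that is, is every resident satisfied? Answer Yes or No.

No

Row 1: (1,1)R 2/2 satisfied · (1,2)R 2/3 satisfied · (1,3)R 3/3 satisfied · (1,4)R 2/2 satisfied
Row 2: (2,1)R 2/3 satisfied · (2,2)B 0/4 not · (2,3)R 2/3 satisfied · (2,4)R 2/2 satisfied
Row 3: (3,1)R 3/3 satisfied · (3,2)R 2/3 satisfied
Row 4: (4,1)R 2/2 satisfied · (4,2)R 3/3 satisfied · (4,3)R 1/2 not · (4,4)B 1/2 not
Row 5: (5,4)B 1/2 not
Row 6: (6,2)B 1/1 satisfied · (6,4)R 1/2 not
Row 7: (7,2)B 1/1 satisfied · (7,4)R 1/1 satisfied
For instance (2,2) has only 0/4 same-type neighbors, below 2/3.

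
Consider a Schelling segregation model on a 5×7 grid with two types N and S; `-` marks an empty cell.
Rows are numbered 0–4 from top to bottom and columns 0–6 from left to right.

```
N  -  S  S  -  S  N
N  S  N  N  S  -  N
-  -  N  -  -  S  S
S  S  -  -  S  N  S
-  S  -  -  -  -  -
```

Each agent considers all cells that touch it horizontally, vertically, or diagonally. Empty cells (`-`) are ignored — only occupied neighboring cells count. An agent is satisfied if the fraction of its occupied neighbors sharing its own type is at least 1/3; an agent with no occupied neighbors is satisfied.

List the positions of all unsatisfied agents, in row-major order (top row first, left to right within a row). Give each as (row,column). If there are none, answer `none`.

(0,0)N 1/2 ok
(0,2)S 2/4 ok
(0,3)S 2/4 ok
(0,5)S 1/3 ok
(0,6)N 1/2 ok
(1,0)N 1/2 ok
(1,1)S 1/5 unhappy
(1,2)N 2/5 ok
(1,3)N 2/5 ok
(1,4)S 3/4 ok
(1,6)N 1/4 unhappy
(2,2)N 2/4 ok
(2,5)S 4/6 ok
(2,6)S 2/4 ok
(3,0)S 2/2 ok
(3,1)S 2/3 ok
(3,4)S 1/2 ok
(3,5)N 0/4 unhappy
(3,6)S 2/3 ok
(4,1)S 2/2 ok

(1,1), (1,6), (3,5)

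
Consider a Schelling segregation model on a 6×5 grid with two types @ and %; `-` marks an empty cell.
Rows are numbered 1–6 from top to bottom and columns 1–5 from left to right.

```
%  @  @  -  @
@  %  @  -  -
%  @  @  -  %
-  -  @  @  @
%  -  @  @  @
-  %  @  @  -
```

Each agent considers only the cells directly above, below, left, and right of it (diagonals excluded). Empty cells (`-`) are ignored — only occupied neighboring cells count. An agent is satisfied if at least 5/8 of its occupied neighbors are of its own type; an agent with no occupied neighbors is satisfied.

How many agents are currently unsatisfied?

8

Row 1: (1,1)% 0/2 not · (1,2)@ 1/3 not · (1,3)@ 2/2 satisfied · (1,5)@ 0/0 satisfied
Row 2: (2,1)@ 0/3 not · (2,2)% 0/4 not · (2,3)@ 2/3 satisfied
Row 3: (3,1)% 0/2 not · (3,2)@ 1/3 not · (3,3)@ 3/3 satisfied · (3,5)% 0/1 not
Row 4: (4,3)@ 3/3 satisfied · (4,4)@ 3/3 satisfied · (4,5)@ 2/3 satisfied
Row 5: (5,1)% 0/0 satisfied · (5,3)@ 3/3 satisfied · (5,4)@ 4/4 satisfied · (5,5)@ 2/2 satisfied
Row 6: (6,2)% 0/1 not · (6,3)@ 2/3 satisfied · (6,4)@ 2/2 satisfied
Unsatisfied: (1,1), (1,2), (2,1), (2,2), (3,1), (3,2), (3,5), (6,2) — 8 in total.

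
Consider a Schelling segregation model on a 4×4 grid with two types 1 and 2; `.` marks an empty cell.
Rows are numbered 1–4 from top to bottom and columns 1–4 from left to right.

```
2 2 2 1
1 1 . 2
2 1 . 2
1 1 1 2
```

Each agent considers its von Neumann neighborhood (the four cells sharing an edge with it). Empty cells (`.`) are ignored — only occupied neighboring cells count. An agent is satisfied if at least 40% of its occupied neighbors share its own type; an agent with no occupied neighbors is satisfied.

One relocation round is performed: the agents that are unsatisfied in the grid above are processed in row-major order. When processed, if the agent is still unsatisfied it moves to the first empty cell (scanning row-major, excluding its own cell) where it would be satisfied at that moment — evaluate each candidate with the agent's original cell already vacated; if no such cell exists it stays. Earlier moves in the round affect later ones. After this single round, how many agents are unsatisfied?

0

Initially unsatisfied (in order): (1,4), (2,1), (3,1).
  (1,4) → (3,3).
  (2,1) → (2,3).
  (3,1) → (1,4).
Resulting grid:
2 2 2 2
. 1 1 2
. 1 1 2
1 1 1 2
All satisfied now.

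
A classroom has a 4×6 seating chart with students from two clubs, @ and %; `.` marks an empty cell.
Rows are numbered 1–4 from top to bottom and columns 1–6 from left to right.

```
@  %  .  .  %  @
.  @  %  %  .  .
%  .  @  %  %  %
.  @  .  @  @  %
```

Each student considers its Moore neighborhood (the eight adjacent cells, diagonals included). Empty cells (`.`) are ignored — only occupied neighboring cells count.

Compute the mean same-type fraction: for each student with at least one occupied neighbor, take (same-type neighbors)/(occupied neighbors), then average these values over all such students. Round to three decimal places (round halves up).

0.458

Row 1: (1,1)@ 1/2 · (1,2)% 1/3 · (1,5)% 1/2 · (1,6)@ 0/1
Row 2: (2,2)@ 2/5 · (2,3)% 3/5 · (2,4)% 4/5
Row 3: (3,1)% 0/2 · (3,3)@ 3/6 · (3,4)% 3/6 · (3,5)% 4/6 · (3,6)% 2/3
Row 4: (4,2)@ 1/2 · (4,4)@ 2/4 · (4,5)@ 1/5 · (4,6)% 2/3
Sum over 16 students: 1/2 + 1/3 + 1/2 + 0/1 + 2/5 + 3/5 + 4/5 + 0/2 + 3/6 + 3/6 + 4/6 + 2/3 + 1/2 + 2/4 + 1/5 + 2/3 = 22/3; mean = 22/3 ÷ 16 = 11/24 = 0.458333… → 0.458.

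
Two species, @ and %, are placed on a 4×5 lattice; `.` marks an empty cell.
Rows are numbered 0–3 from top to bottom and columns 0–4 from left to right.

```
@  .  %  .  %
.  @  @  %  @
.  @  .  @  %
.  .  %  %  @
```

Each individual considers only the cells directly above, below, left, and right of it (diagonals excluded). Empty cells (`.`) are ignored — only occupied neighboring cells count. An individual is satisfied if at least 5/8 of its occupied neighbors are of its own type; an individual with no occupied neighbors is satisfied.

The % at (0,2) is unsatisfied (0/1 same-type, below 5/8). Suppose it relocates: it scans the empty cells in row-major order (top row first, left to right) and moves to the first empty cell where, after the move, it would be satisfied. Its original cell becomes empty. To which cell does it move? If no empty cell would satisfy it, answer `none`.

(0,3)

Vacating (0,2). Empty cells in order:
  (0,1): 0/2 same-type → still unsatisfied.
  (0,3): 2/2 same-type → satisfied — stop here.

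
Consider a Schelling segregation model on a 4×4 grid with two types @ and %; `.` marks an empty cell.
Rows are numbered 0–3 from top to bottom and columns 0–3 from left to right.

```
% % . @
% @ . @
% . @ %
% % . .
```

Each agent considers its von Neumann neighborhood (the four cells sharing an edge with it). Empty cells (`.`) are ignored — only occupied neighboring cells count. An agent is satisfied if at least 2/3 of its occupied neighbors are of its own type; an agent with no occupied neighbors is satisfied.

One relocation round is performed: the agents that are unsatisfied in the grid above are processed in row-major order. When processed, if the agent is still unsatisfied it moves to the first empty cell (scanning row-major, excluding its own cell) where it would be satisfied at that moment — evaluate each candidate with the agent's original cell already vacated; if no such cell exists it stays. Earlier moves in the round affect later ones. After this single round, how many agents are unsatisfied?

Initially unsatisfied (in order): (0,1), (1,1), (1,3), (2,2), (2,3).
  (0,1) → (3,3).
  (1,1) → (0,2).
  (1,3) → (1,2).
  (2,2) → (1,3).
  (2,3) → (2,1).
Resulting grid:
% . @ @
% . @ @
% % . .
% % . %
All satisfied now.

0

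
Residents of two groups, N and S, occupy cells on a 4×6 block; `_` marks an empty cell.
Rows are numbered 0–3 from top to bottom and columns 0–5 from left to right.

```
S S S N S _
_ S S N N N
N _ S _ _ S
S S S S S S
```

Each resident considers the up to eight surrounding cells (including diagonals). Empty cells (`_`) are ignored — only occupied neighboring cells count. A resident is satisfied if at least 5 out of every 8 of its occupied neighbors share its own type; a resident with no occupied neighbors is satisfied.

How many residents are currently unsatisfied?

9

Row 0: (0,0)S 2/2 ok · (0,1)S 4/4 ok · (0,2)S 3/5 unhappy · (0,3)N 2/5 unhappy · (0,4)S 0/4 unhappy
Row 1: (1,1)S 5/6 ok · (1,2)S 4/6 ok · (1,3)N 2/6 unhappy · (1,4)N 3/5 unhappy · (1,5)N 1/3 unhappy
Row 2: (2,0)N 0/3 unhappy · (2,2)S 5/6 ok · (2,5)S 2/4 unhappy
Row 3: (3,0)S 1/2 unhappy · (3,1)S 3/4 ok · (3,2)S 3/3 ok · (3,3)S 3/3 ok · (3,4)S 3/3 ok · (3,5)S 2/2 ok
Unsatisfied: (0,2), (0,3), (0,4), (1,3), (1,4), (1,5), (2,0), (2,5), (3,0) — 9 in total.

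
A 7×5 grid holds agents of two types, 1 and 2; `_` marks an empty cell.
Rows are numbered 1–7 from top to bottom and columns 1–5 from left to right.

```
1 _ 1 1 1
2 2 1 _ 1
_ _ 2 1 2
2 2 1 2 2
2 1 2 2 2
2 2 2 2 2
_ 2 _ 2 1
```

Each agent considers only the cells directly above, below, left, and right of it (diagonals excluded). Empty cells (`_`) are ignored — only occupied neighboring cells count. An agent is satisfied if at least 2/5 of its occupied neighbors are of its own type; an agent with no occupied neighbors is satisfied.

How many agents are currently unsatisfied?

9

Row 1: (1,1)1 0/1 unhappy · (1,3)1 2/2 ok · (1,4)1 2/2 ok · (1,5)1 2/2 ok
Row 2: (2,1)2 1/2 ok · (2,2)2 1/2 ok · (2,3)1 1/3 unhappy · (2,5)1 1/2 ok
Row 3: (3,3)2 0/3 unhappy · (3,4)1 0/3 unhappy · (3,5)2 1/3 unhappy
Row 4: (4,1)2 2/2 ok · (4,2)2 1/3 unhappy · (4,3)1 0/4 unhappy · (4,4)2 2/4 ok · (4,5)2 3/3 ok
Row 5: (5,1)2 2/3 ok · (5,2)1 0/4 unhappy · (5,3)2 2/4 ok · (5,4)2 4/4 ok · (5,5)2 3/3 ok
Row 6: (6,1)2 2/2 ok · (6,2)2 3/4 ok · (6,3)2 3/3 ok · (6,4)2 4/4 ok · (6,5)2 2/3 ok
Row 7: (7,2)2 1/1 ok · (7,4)2 1/2 ok · (7,5)1 0/2 unhappy
Unsatisfied: (1,1), (2,3), (3,3), (3,4), (3,5), (4,2), (4,3), (5,2), (7,5) — 9 in total.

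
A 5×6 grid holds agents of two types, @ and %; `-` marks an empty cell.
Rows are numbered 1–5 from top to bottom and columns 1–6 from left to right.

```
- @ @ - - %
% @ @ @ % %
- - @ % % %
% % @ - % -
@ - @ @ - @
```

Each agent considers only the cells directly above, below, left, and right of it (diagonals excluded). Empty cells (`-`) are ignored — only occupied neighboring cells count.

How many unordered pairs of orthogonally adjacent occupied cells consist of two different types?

Scan each occupied cell's neighbors to the right and below so each pair is counted once.
From row 1: 0 unlike of 4 pairs (running 0/4).
From row 2: 3 unlike of 9 pairs (running 3/13).
From row 3: 1 unlike of 5 pairs (running 4/18).
From row 4: 2 unlike of 4 pairs (running 6/22).
From row 5: 0 unlike of 1 pairs (running 6/23).
Total adjacent occupied pairs: 23; unlike-type pairs: 6.

6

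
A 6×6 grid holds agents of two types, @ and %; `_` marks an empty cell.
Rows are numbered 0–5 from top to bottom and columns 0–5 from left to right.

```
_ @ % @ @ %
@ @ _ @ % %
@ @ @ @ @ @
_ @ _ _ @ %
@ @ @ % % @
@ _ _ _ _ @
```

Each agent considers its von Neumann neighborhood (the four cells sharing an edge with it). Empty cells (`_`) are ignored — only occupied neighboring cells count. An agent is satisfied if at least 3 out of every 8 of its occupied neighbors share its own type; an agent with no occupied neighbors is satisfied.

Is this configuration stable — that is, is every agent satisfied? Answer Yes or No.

Row 0: (0,1)@ 1/2 satisfied · (0,2)% 0/2 not · (0,3)@ 2/3 satisfied · (0,4)@ 1/3 not · (0,5)% 1/2 satisfied
Row 1: (1,0)@ 2/2 satisfied · (1,1)@ 3/3 satisfied · (1,3)@ 2/3 satisfied · (1,4)% 1/4 not · (1,5)% 2/3 satisfied
Row 2: (2,0)@ 2/2 satisfied · (2,1)@ 4/4 satisfied · (2,2)@ 2/2 satisfied · (2,3)@ 3/3 satisfied · (2,4)@ 3/4 satisfied · (2,5)@ 1/3 not
Row 3: (3,1)@ 2/2 satisfied · (3,4)@ 1/3 not · (3,5)% 0/3 not
Row 4: (4,0)@ 2/2 satisfied · (4,1)@ 3/3 satisfied · (4,2)@ 1/2 satisfied · (4,3)% 1/2 satisfied · (4,4)% 1/3 not · (4,5)@ 1/3 not
Row 5: (5,0)@ 1/1 satisfied · (5,5)@ 1/1 satisfied
For instance (0,2) has only 0/2 same-type neighbors, below 3/8.

No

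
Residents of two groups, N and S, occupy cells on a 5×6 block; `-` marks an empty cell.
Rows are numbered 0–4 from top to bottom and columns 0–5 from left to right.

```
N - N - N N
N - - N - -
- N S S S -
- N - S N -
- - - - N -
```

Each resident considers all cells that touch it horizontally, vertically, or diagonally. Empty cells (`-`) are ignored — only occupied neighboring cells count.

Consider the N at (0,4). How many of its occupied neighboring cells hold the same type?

2

Occupied neighbors of (0,4): (0,5)=N, (1,3)=N.
Same type (N): 2 of 2.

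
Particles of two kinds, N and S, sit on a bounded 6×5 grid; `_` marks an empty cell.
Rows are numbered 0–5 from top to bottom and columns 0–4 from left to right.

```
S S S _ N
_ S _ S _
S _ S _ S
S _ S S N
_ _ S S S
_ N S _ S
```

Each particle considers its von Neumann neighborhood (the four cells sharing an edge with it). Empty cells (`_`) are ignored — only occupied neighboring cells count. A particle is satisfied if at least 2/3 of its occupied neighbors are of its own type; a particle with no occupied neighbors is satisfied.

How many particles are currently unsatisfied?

4

Row 0: (0,0)S 1/1 ✓ · (0,1)S 3/3 ✓ · (0,2)S 1/1 ✓ · (0,4)N 0/0 ✓
Row 1: (1,1)S 1/1 ✓ · (1,3)S 0/0 ✓
Row 2: (2,0)S 1/1 ✓ · (2,2)S 1/1 ✓ · (2,4)S 0/1 ✗
Row 3: (3,0)S 1/1 ✓ · (3,2)S 3/3 ✓ · (3,3)S 2/3 ✓ · (3,4)N 0/3 ✗
Row 4: (4,2)S 3/3 ✓ · (4,3)S 3/3 ✓ · (4,4)S 2/3 ✓
Row 5: (5,1)N 0/1 ✗ · (5,2)S 1/2 ✗ · (5,4)S 1/1 ✓
Unsatisfied: (2,4), (3,4), (5,1), (5,2) — 4 in total.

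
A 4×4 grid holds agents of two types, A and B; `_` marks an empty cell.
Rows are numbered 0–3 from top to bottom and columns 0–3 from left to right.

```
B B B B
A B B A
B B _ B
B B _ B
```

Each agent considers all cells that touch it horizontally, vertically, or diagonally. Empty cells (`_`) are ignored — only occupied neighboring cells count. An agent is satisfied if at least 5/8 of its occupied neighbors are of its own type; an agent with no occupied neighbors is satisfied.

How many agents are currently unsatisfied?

2

Row 0: (0,0)B 2/3 ok · (0,1)B 4/5 ok · (0,2)B 4/5 ok · (0,3)B 2/3 ok
Row 1: (1,0)A 0/5 unhappy · (1,1)B 6/7 ok · (1,2)B 6/7 ok · (1,3)A 0/4 unhappy
Row 2: (2,0)B 4/5 ok · (2,1)B 5/6 ok · (2,3)B 2/3 ok
Row 3: (3,0)B 3/3 ok · (3,1)B 3/3 ok · (3,3)B 1/1 ok
Unsatisfied: (1,0), (1,3) — 2 in total.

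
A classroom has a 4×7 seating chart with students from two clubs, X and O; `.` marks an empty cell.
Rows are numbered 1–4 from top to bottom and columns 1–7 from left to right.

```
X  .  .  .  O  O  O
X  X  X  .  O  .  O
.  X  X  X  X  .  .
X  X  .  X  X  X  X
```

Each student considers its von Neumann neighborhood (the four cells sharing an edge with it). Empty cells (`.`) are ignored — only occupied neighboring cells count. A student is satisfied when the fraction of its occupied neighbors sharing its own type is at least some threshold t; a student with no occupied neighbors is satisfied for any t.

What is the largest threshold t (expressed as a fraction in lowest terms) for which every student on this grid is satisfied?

1/2

(1,1)X 1/1
(1,5)O 2/2
(1,6)O 2/2
(1,7)O 2/2
(2,1)X 2/2
(2,2)X 3/3
(2,3)X 2/2
(2,5)O 1/2
(2,7)O 1/1
(3,2)X 3/3
(3,3)X 3/3
(3,4)X 3/3
(3,5)X 2/3
(4,1)X 1/1
(4,2)X 2/2
(4,4)X 2/2
(4,5)X 3/3
(4,6)X 2/2
(4,7)X 1/1
The smallest same-type fraction is 1/2 at (2,5), which reduces to 1/2. Any threshold above that leaves this student unsatisfied.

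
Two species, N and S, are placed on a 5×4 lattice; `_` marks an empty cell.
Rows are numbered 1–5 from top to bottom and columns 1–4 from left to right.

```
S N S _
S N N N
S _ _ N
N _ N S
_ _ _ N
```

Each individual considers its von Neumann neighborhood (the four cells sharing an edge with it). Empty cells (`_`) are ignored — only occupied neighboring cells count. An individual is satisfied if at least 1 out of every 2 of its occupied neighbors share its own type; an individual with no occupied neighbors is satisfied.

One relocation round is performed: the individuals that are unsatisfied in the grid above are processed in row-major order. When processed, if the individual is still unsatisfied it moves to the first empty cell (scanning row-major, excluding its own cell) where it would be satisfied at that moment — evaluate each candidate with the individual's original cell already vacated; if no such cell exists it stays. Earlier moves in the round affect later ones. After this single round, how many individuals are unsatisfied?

Initially unsatisfied (in order): (1,2), (1,3), (4,1), (4,3), (4,4), (5,4).
  (1,2) → (1,4).
  (1,3) → (1,2).
  (4,1) → (1,3).
  (4,3) → (3,2).
  (4,4) → (4,1).
  (5,4): now satisfied by earlier moves; stays.
Resulting grid:
S S N N
S N N N
S N _ N
S _ _ _
_ _ _ N
Unsatisfied now: (1,2).

1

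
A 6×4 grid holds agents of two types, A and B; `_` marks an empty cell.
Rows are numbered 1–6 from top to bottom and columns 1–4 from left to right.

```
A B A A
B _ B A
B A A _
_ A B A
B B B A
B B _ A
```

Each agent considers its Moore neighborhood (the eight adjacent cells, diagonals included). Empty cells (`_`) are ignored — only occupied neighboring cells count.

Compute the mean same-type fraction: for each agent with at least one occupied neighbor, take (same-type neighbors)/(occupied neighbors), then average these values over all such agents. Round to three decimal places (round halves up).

0.525

(1,1)A 0/2
(1,2)B 2/4
(1,3)A 2/4
(1,4)A 2/3
(2,1)B 2/4
(2,3)B 1/6
(2,4)A 3/4
(3,1)B 1/3
(3,2)A 2/6
(3,3)A 4/6
(4,2)A 2/7
(4,3)B 2/7
(4,4)A 2/4
(5,1)B 3/4
(5,2)B 5/6
(5,3)B 3/7
(5,4)A 2/4
(6,1)B 3/3
(6,2)B 4/4
(6,4)A 1/2
Sum over 20 agents: 0/2 + 2/4 + 2/4 + 2/3 + 2/4 + 1/6 + 3/4 + 1/3 + 2/6 + 4/6 + 2/7 + 2/7 + 2/4 + 3/4 + 5/6 + 3/7 + 2/4 + 3/3 + 4/4 + 1/2 = 21/2; mean = 21/2 ÷ 20 = 21/40 = 0.525 → 0.525.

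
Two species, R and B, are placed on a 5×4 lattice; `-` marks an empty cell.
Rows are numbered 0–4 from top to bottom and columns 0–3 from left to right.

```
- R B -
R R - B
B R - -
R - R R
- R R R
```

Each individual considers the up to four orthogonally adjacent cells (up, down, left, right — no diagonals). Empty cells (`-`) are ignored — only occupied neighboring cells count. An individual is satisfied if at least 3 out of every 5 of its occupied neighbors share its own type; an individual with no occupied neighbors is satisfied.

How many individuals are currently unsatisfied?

6

Row 0: (0,1)R 1/2 ✗ · (0,2)B 0/1 ✗
Row 1: (1,0)R 1/2 ✗ · (1,1)R 3/3 ✓ · (1,3)B 0/0 ✓
Row 2: (2,0)B 0/3 ✗ · (2,1)R 1/2 ✗
Row 3: (3,0)R 0/1 ✗ · (3,2)R 2/2 ✓ · (3,3)R 2/2 ✓
Row 4: (4,1)R 1/1 ✓ · (4,2)R 3/3 ✓ · (4,3)R 2/2 ✓
Unsatisfied: (0,1), (0,2), (1,0), (2,0), (2,1), (3,0) — 6 in total.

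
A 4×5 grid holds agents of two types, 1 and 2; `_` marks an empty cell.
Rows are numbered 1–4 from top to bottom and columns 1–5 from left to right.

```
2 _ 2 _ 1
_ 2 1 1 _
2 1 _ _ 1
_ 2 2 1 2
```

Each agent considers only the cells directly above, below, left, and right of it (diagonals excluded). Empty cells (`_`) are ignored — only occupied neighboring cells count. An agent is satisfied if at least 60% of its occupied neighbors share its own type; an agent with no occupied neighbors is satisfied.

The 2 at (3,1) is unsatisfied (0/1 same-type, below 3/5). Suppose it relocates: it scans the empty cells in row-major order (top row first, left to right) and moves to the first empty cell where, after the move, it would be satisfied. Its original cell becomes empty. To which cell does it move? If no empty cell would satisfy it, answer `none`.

(1,2)

Vacating (3,1). Empty cells in order:
  (1,2): 3/3 same-type → satisfied — stop here.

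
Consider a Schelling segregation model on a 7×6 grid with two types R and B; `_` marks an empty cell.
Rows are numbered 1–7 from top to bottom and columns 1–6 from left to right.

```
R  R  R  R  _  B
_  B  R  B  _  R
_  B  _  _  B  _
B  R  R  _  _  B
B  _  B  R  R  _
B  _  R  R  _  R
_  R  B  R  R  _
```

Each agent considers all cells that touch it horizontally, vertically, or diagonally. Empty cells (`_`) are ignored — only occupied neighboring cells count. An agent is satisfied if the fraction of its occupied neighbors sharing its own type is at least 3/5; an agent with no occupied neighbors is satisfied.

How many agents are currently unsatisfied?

14

Row 1: (1,1)R 1/2 not · (1,2)R 3/4 satisfied · (1,3)R 3/5 satisfied · (1,4)R 2/3 satisfied · (1,6)B 0/1 not
Row 2: (2,2)B 1/5 not · (2,3)R 3/6 not · (2,4)B 1/4 not · (2,6)R 0/2 not
Row 3: (3,2)B 2/5 not · (3,5)B 2/3 satisfied
Row 4: (4,1)B 2/3 satisfied · (4,2)R 1/5 not · (4,3)R 2/4 not · (4,6)B 1/2 not
Row 5: (5,1)B 2/3 satisfied · (5,3)B 0/5 not · (5,4)R 4/5 satisfied · (5,5)R 3/4 satisfied
Row 6: (6,1)B 1/2 not · (6,3)R 4/6 satisfied · (6,4)R 5/7 satisfied · (6,6)R 2/2 satisfied
Row 7: (7,2)R 1/3 not · (7,3)B 0/4 not · (7,4)R 3/4 satisfied · (7,5)R 3/3 satisfied
Unsatisfied: (1,1), (1,6), (2,2), (2,3), (2,4), (2,6), (3,2), (4,2), (4,3), (4,6), (5,3), (6,1), (7,2), (7,3) — 14 in total.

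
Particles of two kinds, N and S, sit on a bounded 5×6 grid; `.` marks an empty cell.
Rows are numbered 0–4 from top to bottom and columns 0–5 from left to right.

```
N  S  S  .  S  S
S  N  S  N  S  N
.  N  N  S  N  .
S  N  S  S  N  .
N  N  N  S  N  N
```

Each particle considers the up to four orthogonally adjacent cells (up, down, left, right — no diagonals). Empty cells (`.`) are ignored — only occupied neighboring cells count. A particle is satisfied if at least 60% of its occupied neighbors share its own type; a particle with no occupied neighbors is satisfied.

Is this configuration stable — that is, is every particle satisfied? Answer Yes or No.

No

Row 0: (0,0)N 0/2 unhappy · (0,1)S 1/3 unhappy · (0,2)S 2/2 ok · (0,4)S 2/2 ok · (0,5)S 1/2 unhappy
Row 1: (1,0)S 0/2 unhappy · (1,1)N 1/4 unhappy · (1,2)S 1/4 unhappy · (1,3)N 0/3 unhappy · (1,4)S 1/4 unhappy · (1,5)N 0/2 unhappy
Row 2: (2,1)N 3/3 ok · (2,2)N 1/4 unhappy · (2,3)S 1/4 unhappy · (2,4)N 1/3 unhappy
Row 3: (3,0)S 0/2 unhappy · (3,1)N 2/4 unhappy · (3,2)S 1/4 unhappy · (3,3)S 3/4 ok · (3,4)N 2/3 ok
Row 4: (4,0)N 1/2 unhappy · (4,1)N 3/3 ok · (4,2)N 1/3 unhappy · (4,3)S 1/3 unhappy · (4,4)N 2/3 ok · (4,5)N 1/1 ok
For instance (0,0) has only 0/2 same-type neighbors, below 3/5.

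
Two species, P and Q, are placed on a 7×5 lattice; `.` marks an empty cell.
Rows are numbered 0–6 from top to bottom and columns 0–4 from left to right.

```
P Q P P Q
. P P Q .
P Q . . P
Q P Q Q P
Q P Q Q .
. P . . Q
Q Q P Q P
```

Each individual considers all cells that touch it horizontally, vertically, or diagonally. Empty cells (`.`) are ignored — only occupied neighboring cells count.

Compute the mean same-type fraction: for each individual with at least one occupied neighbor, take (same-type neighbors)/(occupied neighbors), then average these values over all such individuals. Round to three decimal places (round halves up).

(0,0)P 1/2
(0,1)Q 0/4
(0,2)P 3/5
(0,3)P 2/4
(0,4)Q 1/2
(1,1)P 4/6
(1,2)P 3/6
(1,3)Q 1/5
(2,0)P 2/4
(2,1)Q 2/6
(2,4)P 1/3
(3,0)Q 2/5
(3,1)P 2/7
(3,2)Q 4/6
(3,3)Q 3/5
(3,4)P 1/3
(4,0)Q 1/4
(4,1)P 2/6
(4,2)Q 3/6
(4,3)Q 4/5
(5,1)P 2/6
(5,4)Q 2/3
(6,0)Q 1/2
(6,1)Q 1/3
(6,2)P 1/3
(6,3)Q 1/3
(6,4)P 0/2
Sum over 27 individuals: 1/2 + 0/4 + 3/5 + 2/4 + 1/2 + 4/6 + 3/6 + 1/5 + 2/4 + 2/6 + 1/3 + 2/5 + 2/7 + 4/6 + 3/5 + 1/3 + 1/4 + 2/6 + 3/6 + 4/5 + 2/6 + 2/3 + 1/2 + 1/3 + 1/3 + 1/3 + 0/2 = 4747/420; mean = 4747/420 ÷ 27 = 4747/11340 = 0.418606… → 0.419.

0.419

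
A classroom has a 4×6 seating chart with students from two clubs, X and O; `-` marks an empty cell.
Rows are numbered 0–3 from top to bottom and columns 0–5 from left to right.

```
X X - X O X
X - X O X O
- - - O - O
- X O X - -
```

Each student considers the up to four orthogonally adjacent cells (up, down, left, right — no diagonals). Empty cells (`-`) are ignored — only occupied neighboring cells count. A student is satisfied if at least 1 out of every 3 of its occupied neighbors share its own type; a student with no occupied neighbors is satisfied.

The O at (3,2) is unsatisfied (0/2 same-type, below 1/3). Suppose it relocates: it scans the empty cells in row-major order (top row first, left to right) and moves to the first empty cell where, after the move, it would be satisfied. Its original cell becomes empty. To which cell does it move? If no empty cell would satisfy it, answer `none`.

Vacating (3,2). Empty cells in order:
  (0,2): 0/3 same-type → still unsatisfied.
  (1,1): 0/3 same-type → still unsatisfied.
  (2,0): 0/1 same-type → still unsatisfied.
  (2,1): 0/1 same-type → still unsatisfied.
  (2,2): 1/2 same-type → satisfied — stop here.

(2,2)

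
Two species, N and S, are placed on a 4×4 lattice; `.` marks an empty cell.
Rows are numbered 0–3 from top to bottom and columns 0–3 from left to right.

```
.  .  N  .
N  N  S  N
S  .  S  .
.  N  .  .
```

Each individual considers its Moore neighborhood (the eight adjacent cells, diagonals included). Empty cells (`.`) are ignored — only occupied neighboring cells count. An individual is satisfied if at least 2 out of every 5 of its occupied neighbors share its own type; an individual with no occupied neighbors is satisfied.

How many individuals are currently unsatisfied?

5

Row 0: (0,2)N 2/3 ✓
Row 1: (1,0)N 1/2 ✓ · (1,1)N 2/5 ✓ · (1,2)S 1/4 ✗ · (1,3)N 1/3 ✗
Row 2: (2,0)S 0/3 ✗ · (2,2)S 1/4 ✗
Row 3: (3,1)N 0/2 ✗
Unsatisfied: (1,2), (1,3), (2,0), (2,2), (3,1) — 5 in total.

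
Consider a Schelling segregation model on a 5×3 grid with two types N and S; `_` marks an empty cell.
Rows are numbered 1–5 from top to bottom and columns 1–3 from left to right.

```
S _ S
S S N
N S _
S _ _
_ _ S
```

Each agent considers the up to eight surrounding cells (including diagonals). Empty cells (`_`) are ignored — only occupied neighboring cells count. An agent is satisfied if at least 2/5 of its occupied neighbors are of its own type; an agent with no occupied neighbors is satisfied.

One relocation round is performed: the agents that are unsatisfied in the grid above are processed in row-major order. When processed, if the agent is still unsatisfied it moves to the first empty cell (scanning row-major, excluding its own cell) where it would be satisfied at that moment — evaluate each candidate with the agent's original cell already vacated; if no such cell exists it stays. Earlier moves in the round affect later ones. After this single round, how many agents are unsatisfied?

Initially unsatisfied (in order): (2,3), (3,1).
  (2,3): no empty cell satisfies it; stays.
  (3,1): no empty cell satisfies it; stays.
Resulting grid:
S _ S
S S N
N S _
S _ _
_ _ S
Unsatisfied now: (2,3), (3,1).

2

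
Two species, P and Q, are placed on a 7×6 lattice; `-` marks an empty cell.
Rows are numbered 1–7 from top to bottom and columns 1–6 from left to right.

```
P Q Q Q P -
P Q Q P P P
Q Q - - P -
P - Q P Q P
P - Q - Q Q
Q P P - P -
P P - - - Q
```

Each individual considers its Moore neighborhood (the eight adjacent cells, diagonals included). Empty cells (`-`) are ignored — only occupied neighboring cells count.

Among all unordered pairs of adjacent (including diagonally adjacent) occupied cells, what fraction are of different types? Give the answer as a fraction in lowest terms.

Scan each occupied cell's neighbors to the right and below (and the two forward diagonals) so each pair is counted once.
Row 1: P(1,1)–Q(1,2)≠ P(1,1)–P(2,1)= P(1,1)–Q(2,2)≠ Q(1,2)–Q(1,3)= Q(1,2)–Q(2,2)= Q(1,2)–Q(2,3)= Q(1,2)–P(2,1)≠ Q(1,3)–Q(1,4)= Q(1,3)–Q(2,3)= Q(1,3)–P(2,4)≠ Q(1,3)–Q(2,2)= Q(1,4)–P(1,5)≠ Q(1,4)–P(2,4)≠ Q(1,4)–P(2,5)≠ Q(1,4)–Q(2,3)= P(1,5)–P(2,5)= P(1,5)–P(2,6)= P(1,5)–P(2,4)=  → 7/18 unlike.
Row 2: P(2,1)–Q(2,2)≠ P(2,1)–Q(3,1)≠ P(2,1)–Q(3,2)≠ Q(2,2)–Q(2,3)= Q(2,2)–Q(3,2)= Q(2,2)–Q(3,1)= Q(2,3)–P(2,4)≠ Q(2,3)–Q(3,2)= P(2,4)–P(2,5)= P(2,4)–P(3,5)= P(2,5)–P(2,6)= P(2,5)–P(3,5)= P(2,6)–P(3,5)=  → 4/13 unlike.
Row 3: Q(3,1)–Q(3,2)= Q(3,1)–P(4,1)≠ Q(3,2)–Q(4,3)= Q(3,2)–P(4,1)≠ P(3,5)–Q(4,5)≠ P(3,5)–P(4,6)= P(3,5)–P(4,4)=  → 3/7 unlike.
Row 4: P(4,1)–P(5,1)= Q(4,3)–P(4,4)≠ Q(4,3)–Q(5,3)= P(4,4)–Q(4,5)≠ P(4,4)–Q(5,5)≠ P(4,4)–Q(5,3)≠ Q(4,5)–P(4,6)≠ Q(4,5)–Q(5,5)= Q(4,5)–Q(5,6)= P(4,6)–Q(5,6)≠ P(4,6)–Q(5,5)≠  → 7/11 unlike.
Row 5: P(5,1)–Q(6,1)≠ P(5,1)–P(6,2)= Q(5,3)–P(6,3)≠ Q(5,3)–P(6,2)≠ Q(5,5)–Q(5,6)= Q(5,5)–P(6,5)≠ Q(5,6)–P(6,5)≠  → 5/7 unlike.
Row 6: Q(6,1)–P(6,2)≠ Q(6,1)–P(7,1)≠ Q(6,1)–P(7,2)≠ P(6,2)–P(6,3)= P(6,2)–P(7,2)= P(6,2)–P(7,1)= P(6,3)–P(7,2)= P(6,5)–Q(7,6)≠  → 4/8 unlike.
Row 7: P(7,1)–P(7,2)=  → 0/1 unlike.
Total adjacent occupied pairs: 65; unlike-type pairs: 30.
30/65 reduces to 6/13.

6/13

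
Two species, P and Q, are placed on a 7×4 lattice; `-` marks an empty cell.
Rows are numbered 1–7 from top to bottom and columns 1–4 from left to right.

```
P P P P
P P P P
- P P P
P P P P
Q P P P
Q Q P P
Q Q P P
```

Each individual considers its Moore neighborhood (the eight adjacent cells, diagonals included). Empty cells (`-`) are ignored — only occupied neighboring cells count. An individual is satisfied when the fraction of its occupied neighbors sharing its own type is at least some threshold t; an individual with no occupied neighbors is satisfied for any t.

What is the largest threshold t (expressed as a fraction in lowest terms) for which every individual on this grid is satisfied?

2/5

(1,1)P 3/3
(1,2)P 5/5
(1,3)P 5/5
(1,4)P 3/3
(2,1)P 4/4
(2,2)P 7/7
(2,3)P 8/8
(2,4)P 5/5
(3,2)P 7/7
(3,3)P 8/8
(3,4)P 5/5
(4,1)P 3/4
(4,2)P 6/7
(4,3)P 8/8
(4,4)P 5/5
(5,1)Q 2/5
(5,2)P 5/8
(5,3)P 7/8
(5,4)P 5/5
(6,1)Q 4/5
(6,2)Q 4/8
(6,3)P 6/8
(6,4)P 5/5
(7,1)Q 3/3
(7,2)Q 3/5
(7,3)P 3/5
(7,4)P 3/3
The smallest same-type fraction is 2/5 at (5,1), which reduces to 2/5. Any threshold above that leaves this individual unsatisfied.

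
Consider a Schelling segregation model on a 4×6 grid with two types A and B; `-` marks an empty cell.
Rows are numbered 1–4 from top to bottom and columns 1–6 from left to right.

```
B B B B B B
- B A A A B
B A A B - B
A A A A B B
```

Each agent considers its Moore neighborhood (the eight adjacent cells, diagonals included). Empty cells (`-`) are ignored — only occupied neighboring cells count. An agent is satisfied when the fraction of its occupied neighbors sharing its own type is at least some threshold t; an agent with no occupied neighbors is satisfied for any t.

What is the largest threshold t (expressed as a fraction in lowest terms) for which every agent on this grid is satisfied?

1/7

(1,1)B 2/2
(1,2)B 3/4
(1,3)B 3/5
(1,4)B 2/5
(1,5)B 3/5
(1,6)B 2/3
(2,2)B 4/7
(2,3)A 3/8
(2,4)A 3/7
(2,5)A 1/7
(2,6)B 3/4
(3,1)B 1/4
(3,2)A 5/7
(3,3)A 6/8
(3,4)B 1/7
(3,6)B 3/4
(4,1)A 2/3
(4,2)A 4/5
(4,3)A 4/5
(4,4)A 2/4
(4,5)B 3/4
(4,6)B 2/2
The smallest same-type fraction is 1/7 at (2,5), which reduces to 1/7. Any threshold above that leaves this agent unsatisfied.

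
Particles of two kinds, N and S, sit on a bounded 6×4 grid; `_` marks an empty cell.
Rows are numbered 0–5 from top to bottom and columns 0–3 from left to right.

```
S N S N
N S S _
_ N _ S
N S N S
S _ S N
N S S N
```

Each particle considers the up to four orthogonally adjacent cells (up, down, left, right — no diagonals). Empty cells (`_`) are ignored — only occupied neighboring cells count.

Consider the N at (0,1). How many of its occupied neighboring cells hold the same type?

0

Occupied neighbors of (0,1): (1,1)=S, (0,0)=S, (0,2)=S.
Same type (N): 0 of 3.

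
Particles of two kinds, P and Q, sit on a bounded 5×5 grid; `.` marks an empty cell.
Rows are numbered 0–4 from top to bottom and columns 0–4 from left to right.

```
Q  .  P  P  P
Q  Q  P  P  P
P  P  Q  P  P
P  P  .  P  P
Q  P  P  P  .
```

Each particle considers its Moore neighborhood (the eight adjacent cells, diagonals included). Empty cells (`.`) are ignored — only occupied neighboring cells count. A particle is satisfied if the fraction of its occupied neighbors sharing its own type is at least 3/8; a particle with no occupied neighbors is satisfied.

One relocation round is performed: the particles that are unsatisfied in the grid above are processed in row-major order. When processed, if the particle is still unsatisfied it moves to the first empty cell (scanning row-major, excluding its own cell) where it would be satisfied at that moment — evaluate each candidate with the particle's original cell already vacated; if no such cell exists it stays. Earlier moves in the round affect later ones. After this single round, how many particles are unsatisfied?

1

Initially unsatisfied (in order): (2,2), (4,0).
  (2,2) → (0,1).
  (4,0): no empty cell satisfies it; stays.
Resulting grid:
Q Q P P P
Q Q P P P
P P . P P
P P . P P
Q P P P .
Unsatisfied now: (4,0).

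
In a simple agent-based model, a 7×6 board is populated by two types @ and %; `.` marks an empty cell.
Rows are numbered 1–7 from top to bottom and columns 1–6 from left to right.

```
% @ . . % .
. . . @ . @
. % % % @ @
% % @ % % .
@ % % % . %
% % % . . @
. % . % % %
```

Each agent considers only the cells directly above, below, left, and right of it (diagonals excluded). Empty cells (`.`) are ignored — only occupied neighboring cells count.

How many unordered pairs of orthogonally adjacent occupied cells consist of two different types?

13

Scan each occupied cell's neighbors to the right and below so each pair is counted once.
Row 1: %(1,1)–@(1,2)≠  → 1/1 unlike.
Row 2: @(2,4)–%(3,4)≠ @(2,6)–@(3,6)=  → 1/2 unlike.
Row 3: %(3,2)–%(3,3)= %(3,2)–%(4,2)= %(3,3)–%(3,4)= %(3,3)–@(4,3)≠ %(3,4)–@(3,5)≠ %(3,4)–%(4,4)= @(3,5)–@(3,6)= @(3,5)–%(4,5)≠  → 3/8 unlike.
Row 4: %(4,1)–%(4,2)= %(4,1)–@(5,1)≠ %(4,2)–@(4,3)≠ %(4,2)–%(5,2)= @(4,3)–%(4,4)≠ @(4,3)–%(5,3)≠ %(4,4)–%(4,5)= %(4,4)–%(5,4)=  → 4/8 unlike.
Row 5: @(5,1)–%(5,2)≠ @(5,1)–%(6,1)≠ %(5,2)–%(5,3)= %(5,2)–%(6,2)= %(5,3)–%(5,4)= %(5,3)–%(6,3)= %(5,6)–@(6,6)≠  → 3/7 unlike.
Row 6: %(6,1)–%(6,2)= %(6,2)–%(6,3)= %(6,2)–%(7,2)= @(6,6)–%(7,6)≠  → 1/4 unlike.
Row 7: %(7,4)–%(7,5)= %(7,5)–%(7,6)=  → 0/2 unlike.
Total adjacent occupied pairs: 32; unlike-type pairs: 13.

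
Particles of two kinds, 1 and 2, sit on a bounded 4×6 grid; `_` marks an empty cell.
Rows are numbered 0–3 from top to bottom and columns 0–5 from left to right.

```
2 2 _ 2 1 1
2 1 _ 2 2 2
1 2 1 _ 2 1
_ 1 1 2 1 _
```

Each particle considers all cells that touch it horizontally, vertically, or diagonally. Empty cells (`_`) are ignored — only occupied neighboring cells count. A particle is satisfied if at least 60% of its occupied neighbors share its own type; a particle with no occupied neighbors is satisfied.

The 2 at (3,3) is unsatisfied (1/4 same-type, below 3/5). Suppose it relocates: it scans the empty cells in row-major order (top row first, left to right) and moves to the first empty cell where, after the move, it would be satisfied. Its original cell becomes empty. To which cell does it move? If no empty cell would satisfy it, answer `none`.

(0,2)

Vacating (3,3). Empty cells in order:
  (0,2): 3/4 same-type → satisfied — stop here.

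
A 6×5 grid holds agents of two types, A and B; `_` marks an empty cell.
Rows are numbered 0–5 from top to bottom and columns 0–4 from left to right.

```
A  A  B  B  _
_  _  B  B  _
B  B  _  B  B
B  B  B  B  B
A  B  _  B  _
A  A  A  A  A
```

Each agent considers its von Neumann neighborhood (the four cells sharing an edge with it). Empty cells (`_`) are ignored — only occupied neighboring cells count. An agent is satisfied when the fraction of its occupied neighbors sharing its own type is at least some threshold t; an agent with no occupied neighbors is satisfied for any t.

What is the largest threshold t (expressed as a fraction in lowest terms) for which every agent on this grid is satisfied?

1/3

(0,0)A 1/1
(0,1)A 1/2
(0,2)B 2/3
(0,3)B 2/2
(1,2)B 2/2
(1,3)B 3/3
(2,0)B 2/2
(2,1)B 2/2
(2,3)B 3/3
(2,4)B 2/2
(3,0)B 2/3
(3,1)B 4/4
(3,2)B 2/2
(3,3)B 4/4
(3,4)B 2/2
(4,0)A 1/3
(4,1)B 1/3
(4,3)B 1/2
(5,0)A 2/2
(5,1)A 2/3
(5,2)A 2/2
(5,3)A 2/3
(5,4)A 1/1
The smallest same-type fraction is 1/3 at (4,0), which reduces to 1/3. Any threshold above that leaves this agent unsatisfied.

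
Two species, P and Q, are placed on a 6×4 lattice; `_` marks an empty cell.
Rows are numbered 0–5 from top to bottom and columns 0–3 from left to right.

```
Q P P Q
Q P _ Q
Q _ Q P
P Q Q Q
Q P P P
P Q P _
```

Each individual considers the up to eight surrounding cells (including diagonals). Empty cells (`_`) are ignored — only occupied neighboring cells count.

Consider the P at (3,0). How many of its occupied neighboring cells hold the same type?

1

Occupied neighbors of (3,0): (2,0)=Q, (3,1)=Q, (4,0)=Q, (4,1)=P.
Same type (P): 1 of 4.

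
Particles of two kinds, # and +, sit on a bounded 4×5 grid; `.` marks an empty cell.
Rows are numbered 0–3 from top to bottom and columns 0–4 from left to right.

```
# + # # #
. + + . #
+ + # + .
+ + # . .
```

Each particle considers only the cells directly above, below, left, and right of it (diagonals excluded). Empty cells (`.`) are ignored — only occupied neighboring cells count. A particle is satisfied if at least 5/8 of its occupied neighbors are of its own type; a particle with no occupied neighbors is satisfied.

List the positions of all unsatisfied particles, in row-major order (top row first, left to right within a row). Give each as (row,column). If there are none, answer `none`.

(0,0)# 0/1 not
(0,1)+ 1/3 not
(0,2)# 1/3 not
(0,3)# 2/2 satisfied
(0,4)# 2/2 satisfied
(1,1)+ 3/3 satisfied
(1,2)+ 1/3 not
(1,4)# 1/1 satisfied
(2,0)+ 2/2 satisfied
(2,1)+ 3/4 satisfied
(2,2)# 1/4 not
(2,3)+ 0/1 not
(3,0)+ 2/2 satisfied
(3,1)+ 2/3 satisfied
(3,2)# 1/2 not

(0,0), (0,1), (0,2), (1,2), (2,2), (2,3), (3,2)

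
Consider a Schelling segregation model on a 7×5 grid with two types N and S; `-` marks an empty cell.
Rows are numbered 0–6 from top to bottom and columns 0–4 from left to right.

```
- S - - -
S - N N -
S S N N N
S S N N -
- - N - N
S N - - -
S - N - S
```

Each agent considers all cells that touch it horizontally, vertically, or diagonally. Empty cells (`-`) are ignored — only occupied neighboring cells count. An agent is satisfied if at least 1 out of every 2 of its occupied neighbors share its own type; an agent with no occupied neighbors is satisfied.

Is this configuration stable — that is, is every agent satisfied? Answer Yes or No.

Yes

(0,1)S 1/2 ok
(1,0)S 3/3 ok
(1,2)N 3/5 ok
(1,3)N 4/4 ok
(2,0)S 4/4 ok
(2,1)S 4/7 ok
(2,2)N 5/7 ok
(2,3)N 6/6 ok
(2,4)N 3/3 ok
(3,0)S 3/3 ok
(3,1)S 3/6 ok
(3,2)N 4/6 ok
(3,3)N 6/6 ok
(4,2)N 3/4 ok
(4,4)N 1/1 ok
(5,0)S 1/2 ok
(5,1)N 2/4 ok
(6,0)S 1/2 ok
(6,2)N 1/1 ok
(6,4)S 0/0 ok
All meet the threshold, so the configuration is stable.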